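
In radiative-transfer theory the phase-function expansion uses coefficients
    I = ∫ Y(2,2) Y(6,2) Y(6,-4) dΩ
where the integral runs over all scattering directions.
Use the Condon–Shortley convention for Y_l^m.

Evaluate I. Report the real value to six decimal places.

Rules hold: Σm=0, L=14 even, 4≤6≤8.
N = 5·13·13 = 845
Δ = 2!·2!·10!/15! = 1/90090
Racah Σ t=0..2: t=0:+1/69120 t=1:−1/14400 t=2:+1/69120 = -7/172800
⇒ 3j(2 6 6; 0 0 0)² = 14/715, sgn -1
Racah Σ t=0..0: t=0:+1/322560 = 1/322560
⇒ 3j(2 6 6; 2 2 -4)² = 18/1001, sgn +1
4πI² = N·(3j₀)²·(3jₘ)² = 36/121
I = -1·√(0.297521/4π) = -0.15386989

-0.153870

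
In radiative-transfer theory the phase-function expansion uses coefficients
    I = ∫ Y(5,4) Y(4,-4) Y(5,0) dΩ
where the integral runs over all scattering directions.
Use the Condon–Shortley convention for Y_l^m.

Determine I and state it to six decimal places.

Rules hold: Σm=0, L=14 even, 1≤5≤9.
N = 11·9·11 = 1089
Δ = 4!·6!·4!/15! = 1/3153150
Racah Σ t=0..4: t=0:+1/69120 t=1:−1/1728 t=2:+1/576 t=3:−1/1728 t=4:+1/69120 = 7/11520
⇒ 3j(5 4 5; 0 0 0)² = 2/143, sgn -1
Racah Σ t=0..0: t=0:+1/69120 = 1/69120
⇒ 3j(5 4 5; 4 -4 0)² = 2/143, sgn -1
4πI² = N·(3j₀)²·(3jₘ)² = 36/169
I = +1·√(0.213018/4π) = 0.13019760

0.130198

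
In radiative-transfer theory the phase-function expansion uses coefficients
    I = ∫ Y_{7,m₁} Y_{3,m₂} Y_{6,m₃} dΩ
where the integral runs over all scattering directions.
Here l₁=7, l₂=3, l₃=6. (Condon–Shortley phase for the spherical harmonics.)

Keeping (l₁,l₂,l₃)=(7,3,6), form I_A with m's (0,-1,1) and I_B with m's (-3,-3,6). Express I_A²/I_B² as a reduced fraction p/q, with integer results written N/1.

l's match ⇒ only the (l;m) 3-j factors differ between A and B.
A: triangle coeff Δ(7,3,6) = 1/2042040; Σ_t [0,2]: t=0:+1/1451520 t=1:−1/103680 t=2:+1/115200 = -1/3628800; (3j)²=1/36465 [(7 3 6; 0 -1 1)], sign=+1
B: triangle coeff Δ(7,3,6) = 1/2042040; Σ_t [0,0]: t=0:+1/174182400 = 1/174182400; (3j)²=3/6188 [(7 3 6; -3 -3 6)], sign=+1
I_A²/I_B² = (1/36465)/(3/6188) = 28/495

28/495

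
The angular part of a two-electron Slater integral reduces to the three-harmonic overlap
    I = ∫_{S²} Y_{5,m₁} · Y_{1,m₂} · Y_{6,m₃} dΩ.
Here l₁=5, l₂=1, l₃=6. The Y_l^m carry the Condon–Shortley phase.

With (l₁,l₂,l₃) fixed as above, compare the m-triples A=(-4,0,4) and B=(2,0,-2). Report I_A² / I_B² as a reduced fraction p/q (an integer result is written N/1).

l's match ⇒ only the (l;m) 3-j factors differ between A and B.
A: triangle coeff Δ(5,1,6) = 1/858; Σ_t [0,0]: t=0:+1/362880 = 1/362880; (3j)²=10/429 [(5 1 6; -4 0 4)], sign=+1
B: triangle coeff Δ(5,1,6) = 1/858; Σ_t [0,0]: t=0:+1/30240 = 1/30240; (3j)²=16/429 [(5 1 6; 2 0 -2)], sign=+1
I_A²/I_B² = (10/429)/(16/429) = 5/8

5/8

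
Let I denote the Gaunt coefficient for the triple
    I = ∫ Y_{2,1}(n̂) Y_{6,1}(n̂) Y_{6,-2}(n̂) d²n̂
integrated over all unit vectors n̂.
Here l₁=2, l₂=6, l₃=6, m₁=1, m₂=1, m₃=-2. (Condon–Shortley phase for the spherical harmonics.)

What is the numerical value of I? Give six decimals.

0.088837

Checks pass: Σm=0; 14 even; l₃=6∈[4,8].
(2·2+1)(2·6+1)(2·6+1) = 845
Δ: 2! 2! 10! / 15! → 1/90090
sum: t=0:+1/69120 t=1:−1/14400 t=2:+1/69120 = -7/172800
3j²(2 6 6; 0 0 0) = Δ·Π!·Σ² = 14/715  (sign -1)
sum: t=0:+1/60480 t=1:−1/34560 = -1/80640
3j²(2 6 6; 1 1 -2) = Δ·Π!·Σ² = 6/1001  (sign -1)
combine: 4πI² = 845·14/715·6/1001 = 12/121
take √, sign +1: I = 0.08883682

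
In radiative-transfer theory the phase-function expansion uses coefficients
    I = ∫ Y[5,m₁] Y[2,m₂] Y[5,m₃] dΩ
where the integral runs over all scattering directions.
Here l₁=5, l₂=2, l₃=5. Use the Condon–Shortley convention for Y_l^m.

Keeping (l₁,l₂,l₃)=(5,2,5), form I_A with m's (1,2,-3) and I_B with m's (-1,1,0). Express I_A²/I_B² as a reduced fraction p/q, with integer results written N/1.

Shared (l₁,l₂,l₃)=(5,2,5): N and (l;000)² cancel in I_A²/I_B².
A: Δ = 2!·8!·2!/13! = 1/38610; Racah Σ t=2..2: t=2:+1/5760 = 1/5760; ⇒ 3j(5 2 5; 1 2 -3)² = 56/2145, sgn +1
B: Δ = 2!·8!·2!/13! = 1/38610; Racah Σ t=1..2: t=1:−1/1440 t=2:+1/1152 = 1/5760; ⇒ 3j(5 2 5; -1 1 0)² = 1/858, sgn -1
I_A²/I_B² = (56/2145)/(1/858) = 112/5

112/5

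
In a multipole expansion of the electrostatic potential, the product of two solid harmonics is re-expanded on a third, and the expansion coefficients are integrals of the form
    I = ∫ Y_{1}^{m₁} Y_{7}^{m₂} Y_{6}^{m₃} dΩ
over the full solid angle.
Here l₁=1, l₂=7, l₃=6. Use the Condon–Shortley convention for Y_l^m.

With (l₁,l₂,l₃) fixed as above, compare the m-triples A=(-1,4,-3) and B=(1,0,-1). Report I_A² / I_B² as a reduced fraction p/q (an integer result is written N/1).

55/21

Shared (l₁,l₂,l₃)=(1,7,6): N and (l;000)² cancel in I_A²/I_B².
A: Δ = 2!·0!·12!/15! = 1/1365; Racah Σ t=2..2: t=2:+1/4354560 = 1/4354560; ⇒ 3j(1 7 6; -1 4 -3)² = 11/273, sgn -1
B: Δ = 2!·0!·12!/15! = 1/1365; Racah Σ t=0..0: t=0:+1/1209600 = 1/1209600; ⇒ 3j(1 7 6; 1 0 -1)² = 1/65, sgn -1
I_A²/I_B² = (11/273)/(1/65) = 55/21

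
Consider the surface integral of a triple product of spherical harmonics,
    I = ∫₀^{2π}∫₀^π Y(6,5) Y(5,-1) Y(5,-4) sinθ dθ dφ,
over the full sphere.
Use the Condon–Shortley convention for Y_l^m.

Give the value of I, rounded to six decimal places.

0.158629

Checks pass: Σm=0; 16 even; l₃=5∈[1,11].
(2·6+1)(2·5+1)(2·5+1) = 1573
Δ: 6! 6! 4! / 17! → 1/28588560
sum: t=1:−1/345600 t=2:+1/13824 t=3:−1/5184 t=4:+1/13824 t=5:−1/345600 = -7/129600
3j²(6 5 5; 0 0 0) = Δ·Π!·Σ² = 80/7293  (sign +1)
sum: t=0:+1/2073600 t=1:−1/518400 = -1/691200
3j²(6 5 5; 5 -1 -4) = Δ·Π!·Σ² = 81/4420  (sign +1)
combine: 4πI² = 1573·80/7293·81/4420 = 1188/3757
take √, sign +1: I = 0.15862904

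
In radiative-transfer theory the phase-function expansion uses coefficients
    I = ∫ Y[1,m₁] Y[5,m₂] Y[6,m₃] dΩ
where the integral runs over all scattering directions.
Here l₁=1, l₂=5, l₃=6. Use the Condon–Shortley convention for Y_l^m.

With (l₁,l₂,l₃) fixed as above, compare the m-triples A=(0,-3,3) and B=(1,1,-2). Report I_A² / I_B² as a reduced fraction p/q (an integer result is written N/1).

Shared (l₁,l₂,l₃)=(1,5,6): N and (l;000)² cancel in I_A²/I_B².
A: Δ = 0!·2!·10!/13! = 1/858; Racah Σ t=0..0: t=0:+1/80640 = 1/80640; ⇒ 3j(1 5 6; 0 -3 3)² = 9/286, sgn -1
B: Δ = 0!·2!·10!/13! = 1/858; Racah Σ t=0..0: t=0:+1/34560 = 1/34560; ⇒ 3j(1 5 6; 1 1 -2)² = 14/429, sgn +1
I_A²/I_B² = (9/286)/(14/429) = 27/28

27/28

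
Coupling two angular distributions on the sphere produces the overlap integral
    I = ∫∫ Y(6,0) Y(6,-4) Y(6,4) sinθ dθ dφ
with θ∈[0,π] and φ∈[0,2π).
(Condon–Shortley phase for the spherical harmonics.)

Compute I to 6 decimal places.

-0.022901

Checks pass: Σm=0; 18 even; l₃=6∈[0,12].
(2·6+1)(2·6+1)(2·6+1) = 2197
Δ: 6! 6! 6! / 19! → 1/325909584
sum: t=0:+1/373248000 t=1:−1/1728000 t=2:+1/110592 t=3:−1/46656 t=4:+1/110592 t=5:−1/1728000 t=6:+1/373248000 = -7/1555200
3j²(6 6 6; 0 0 0) = Δ·Π!·Σ² = 400/46189  (sign -1)
sum: t=0:+1/24883200 t=1:−1/1728000 t=2:+1/1658880 = 1/15552000
3j²(6 6 6; 0 -4 4) = Δ·Π!·Σ² = 16/46189  (sign +1)
combine: 4πI² = 2197·400/46189·16/46189 = 83200/12623809
take √, sign -1: I = -0.02290137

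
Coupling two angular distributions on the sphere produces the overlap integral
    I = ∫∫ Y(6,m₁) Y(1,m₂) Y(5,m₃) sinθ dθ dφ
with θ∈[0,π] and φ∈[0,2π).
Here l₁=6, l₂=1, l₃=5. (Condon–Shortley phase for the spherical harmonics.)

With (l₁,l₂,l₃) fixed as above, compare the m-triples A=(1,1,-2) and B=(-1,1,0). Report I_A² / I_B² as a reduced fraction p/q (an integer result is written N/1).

Shared (l₁,l₂,l₃)=(6,1,5): N and (l;000)² cancel in I_A²/I_B².
A: Δ = 2!·10!·0!/13! = 1/858; Racah Σ t=2..2: t=2:+1/60480 = 1/60480; ⇒ 3j(6 1 5; 1 1 -2)² = 5/429, sgn -1
B: Δ = 2!·10!·0!/13! = 1/858; Racah Σ t=2..2: t=2:+1/28800 = 1/28800; ⇒ 3j(6 1 5; -1 1 0)² = 7/286, sgn -1
I_A²/I_B² = (5/429)/(7/286) = 10/21

10/21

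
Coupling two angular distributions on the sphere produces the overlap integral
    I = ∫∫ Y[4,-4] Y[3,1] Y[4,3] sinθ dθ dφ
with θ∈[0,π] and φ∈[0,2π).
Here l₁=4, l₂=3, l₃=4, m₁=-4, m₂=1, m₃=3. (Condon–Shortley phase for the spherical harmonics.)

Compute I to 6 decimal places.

L=11 odd ⇒ parity kills the (l;000) factor ⇒ I = 0

0.000000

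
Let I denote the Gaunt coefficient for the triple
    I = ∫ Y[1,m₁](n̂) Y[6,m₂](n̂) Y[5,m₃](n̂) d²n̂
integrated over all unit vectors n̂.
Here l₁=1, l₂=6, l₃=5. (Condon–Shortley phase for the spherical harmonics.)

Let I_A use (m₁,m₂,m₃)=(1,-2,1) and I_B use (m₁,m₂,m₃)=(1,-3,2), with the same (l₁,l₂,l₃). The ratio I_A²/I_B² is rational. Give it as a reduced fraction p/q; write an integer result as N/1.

7/9

Shared (l₁,l₂,l₃)=(1,6,5): N and (l;000)² cancel in I_A²/I_B².
A: Δ = 2!·0!·10!/13! = 1/858; Racah Σ t=0..0: t=0:+1/34560 = 1/34560; ⇒ 3j(1 6 5; 1 -2 1)² = 14/429, sgn +1
B: Δ = 2!·0!·10!/13! = 1/858; Racah Σ t=0..0: t=0:+1/60480 = 1/60480; ⇒ 3j(1 6 5; 1 -3 2)² = 6/143, sgn -1
I_A²/I_B² = (14/429)/(6/143) = 7/9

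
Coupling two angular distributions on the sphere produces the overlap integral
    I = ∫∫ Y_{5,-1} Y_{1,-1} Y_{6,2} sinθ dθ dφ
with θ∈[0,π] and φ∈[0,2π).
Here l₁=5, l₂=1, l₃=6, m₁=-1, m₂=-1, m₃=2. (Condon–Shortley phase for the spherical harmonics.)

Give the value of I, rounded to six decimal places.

Checks pass: Σm=0; 12 even; l₃=6∈[4,6].
(2·5+1)(2·1+1)(2·6+1) = 429
Δ: 0! 10! 2! / 13! → 1/858
sum: t=0:+1/14400 = 1/14400
3j²(5 1 6; 0 0 0) = Δ·Π!·Σ² = 6/143  (sign +1)
sum: t=0:+1/34560 = 1/34560
3j²(5 1 6; -1 -1 2) = Δ·Π!·Σ² = 14/429  (sign +1)
combine: 4πI² = 429·6/143·14/429 = 84/143
take √, sign +1: I = 0.21620548

0.216205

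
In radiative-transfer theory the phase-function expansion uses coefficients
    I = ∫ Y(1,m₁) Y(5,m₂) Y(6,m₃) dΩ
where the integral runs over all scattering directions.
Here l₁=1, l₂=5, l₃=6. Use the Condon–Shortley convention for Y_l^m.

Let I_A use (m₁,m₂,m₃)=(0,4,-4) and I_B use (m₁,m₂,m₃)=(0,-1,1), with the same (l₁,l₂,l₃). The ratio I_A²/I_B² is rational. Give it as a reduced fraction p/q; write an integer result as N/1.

l's match ⇒ only the (l;m) 3-j factors differ between A and B.
A: triangle coeff Δ(1,5,6) = 1/858; Σ_t [0,0]: t=0:+1/362880 = 1/362880; (3j)²=10/429 [(1 5 6; 0 4 -4)], sign=+1
B: triangle coeff Δ(1,5,6) = 1/858; Σ_t [0,0]: t=0:+1/17280 = 1/17280; (3j)²=35/858 [(1 5 6; 0 -1 1)], sign=-1
I_A²/I_B² = (10/429)/(35/858) = 4/7

4/7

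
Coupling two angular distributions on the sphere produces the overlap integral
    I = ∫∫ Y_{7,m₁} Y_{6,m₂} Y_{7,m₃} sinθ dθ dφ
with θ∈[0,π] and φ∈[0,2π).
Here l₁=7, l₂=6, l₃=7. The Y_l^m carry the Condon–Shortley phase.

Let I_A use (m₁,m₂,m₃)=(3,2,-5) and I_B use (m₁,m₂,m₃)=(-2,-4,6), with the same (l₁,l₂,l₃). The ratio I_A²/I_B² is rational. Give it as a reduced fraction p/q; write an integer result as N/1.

15/26

Same 7,6,7: normalisation and zero-m 3j drop out of the ratio.
A: Δ: 6! 8! 6! / 21! → 1/2444321880; sum: t=2:+1/49766400 t=3:−1/21772800 t=4:+1/92897280 = -1/66355200; 3j²(7 6 7; 3 2 -5) = Δ·Π!·Σ² = 63/8398  (sign -1)
B: Δ: 6! 8! 6! / 21! → 1/2444321880; sum: t=1:−1/580608000 t=2:+1/174182400 = 1/248832000; 3j²(7 6 7; -2 -4 6) = Δ·Π!·Σ² = 21/1615  (sign -1)
I_A²/I_B² = (63/8398)/(21/1615) = 15/26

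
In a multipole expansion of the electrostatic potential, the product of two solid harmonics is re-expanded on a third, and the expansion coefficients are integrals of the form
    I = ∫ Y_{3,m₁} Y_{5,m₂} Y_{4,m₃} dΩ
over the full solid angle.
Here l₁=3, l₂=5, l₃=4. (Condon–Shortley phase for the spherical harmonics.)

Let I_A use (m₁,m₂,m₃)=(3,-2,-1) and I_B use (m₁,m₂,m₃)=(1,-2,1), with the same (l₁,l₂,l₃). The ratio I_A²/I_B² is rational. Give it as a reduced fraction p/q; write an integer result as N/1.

375/256

Shared (l₁,l₂,l₃)=(3,5,4): N and (l;000)² cancel in I_A²/I_B².
A: Δ = 4!·2!·6!/13! = 1/180180; Racah Σ t=0..0: t=0:+1/1728 = 1/1728; ⇒ 3j(3 5 4; 3 -2 -1)² = 25/858, sgn -1
B: Δ = 4!·2!·6!/13! = 1/180180; Racah Σ t=0..2: t=0:+1/1728 t=1:−1/288 t=2:+1/960 = -1/540; ⇒ 3j(3 5 4; 1 -2 1)² = 128/6435, sgn +1
I_A²/I_B² = (25/858)/(128/6435) = 375/256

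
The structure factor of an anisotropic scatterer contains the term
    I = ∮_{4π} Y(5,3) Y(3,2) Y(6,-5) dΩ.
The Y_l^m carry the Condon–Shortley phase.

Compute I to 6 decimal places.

m-sum 0 ✓  L=14 even ✓  2≤6≤8 ✓
Π(2lᵢ+1) = 11×7×13 = 1001
triangle coeff Δ(5,3,6) = 1/675675
Σ_t [0,2]: t=0:+1/8640 t=1:−1/2304 t=2:+1/8640 = -7/34560
(3j)²=7/429 [(5 3 6; 0 0 0)], sign=-1
Σ_t [1,2]: t=1:−1/120960 t=2:+1/483840 = -1/161280
(3j)²=2/91 [(5 3 6; 3 2 -5)], sign=+1
⇒ 4πI² = 14/39
I = (-1)√(14/39/(4π)) = -0.16901560

-0.169016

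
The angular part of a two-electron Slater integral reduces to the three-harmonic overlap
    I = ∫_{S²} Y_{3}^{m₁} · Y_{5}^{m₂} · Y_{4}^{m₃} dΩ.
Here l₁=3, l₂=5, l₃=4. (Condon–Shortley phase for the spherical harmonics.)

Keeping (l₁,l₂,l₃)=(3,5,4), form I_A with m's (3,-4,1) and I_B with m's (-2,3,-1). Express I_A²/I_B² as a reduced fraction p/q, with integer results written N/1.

27/1

l's match ⇒ only the (l;m) 3-j factors differ between A and B.
A: triangle coeff Δ(3,5,4) = 1/180180; Σ_t [0,0]: t=0:+1/5760 = 1/5760; (3j)²=9/286 [(3 5 4; 3 -4 1)], sign=-1
B: triangle coeff Δ(3,5,4) = 1/180180; Σ_t [3,4]: t=3:−1/1440 t=4:+1/1152 = 1/5760; (3j)²=1/858 [(3 5 4; -2 3 -1)], sign=-1
I_A²/I_B² = (9/286)/(1/858) = 27/1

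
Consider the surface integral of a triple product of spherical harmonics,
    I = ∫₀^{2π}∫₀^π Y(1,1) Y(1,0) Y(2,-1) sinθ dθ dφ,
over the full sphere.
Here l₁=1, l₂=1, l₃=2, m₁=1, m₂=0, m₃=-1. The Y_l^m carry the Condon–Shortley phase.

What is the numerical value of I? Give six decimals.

Checks pass: Σm=0; 4 even; l₃=2∈[0,2].
(2·1+1)(2·1+1)(2·2+1) = 45
Δ: 0! 2! 2! / 5! → 1/30
sum: t=0:+1/1 = 1/1
3j²(1 1 2; 0 0 0) = Δ·Π!·Σ² = 2/15  (sign +1)
sum: t=0:+1/2 = 1/2
3j²(1 1 2; 1 0 -1) = Δ·Π!·Σ² = 1/10  (sign -1)
combine: 4πI² = 45·2/15·1/10 = 3/5
take √, sign -1: I = -0.21850969

-0.218510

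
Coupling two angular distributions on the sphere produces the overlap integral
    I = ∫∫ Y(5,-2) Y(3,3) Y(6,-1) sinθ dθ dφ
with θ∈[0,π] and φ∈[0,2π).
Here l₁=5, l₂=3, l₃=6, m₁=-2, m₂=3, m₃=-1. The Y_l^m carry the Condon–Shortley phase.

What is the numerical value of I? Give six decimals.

0.145631

Checks pass: Σm=0; 14 even; l₃=6∈[2,8].
(2·5+1)(2·3+1)(2·6+1) = 1001
Δ: 2! 8! 4! / 15! → 1/675675
sum: t=0:+1/8640 t=1:−1/2304 t=2:+1/8640 = -7/34560
3j²(5 3 6; 0 0 0) = Δ·Π!·Σ² = 7/429  (sign -1)
sum: t=2:+1/34560 = 1/34560
3j²(5 3 6; -2 3 -1) = Δ·Π!·Σ² = 7/429  (sign -1)
combine: 4πI² = 1001·7/429·7/429 = 343/1287
take √, sign +1: I = 0.14563067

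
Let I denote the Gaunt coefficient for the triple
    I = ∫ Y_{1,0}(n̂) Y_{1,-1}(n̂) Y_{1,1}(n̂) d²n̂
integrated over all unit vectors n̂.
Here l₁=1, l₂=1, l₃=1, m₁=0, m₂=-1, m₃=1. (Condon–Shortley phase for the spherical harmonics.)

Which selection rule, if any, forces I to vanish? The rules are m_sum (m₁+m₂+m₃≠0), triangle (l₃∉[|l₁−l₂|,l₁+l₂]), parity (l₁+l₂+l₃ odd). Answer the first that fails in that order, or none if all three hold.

parity

azimuthal sum: 0 − 1 + 1 = 0  ✓
0 ≤ 1 ≤ 2 (triangle on l)  ✓
L = 1 + 1 + 1 = 3 (odd)  ✗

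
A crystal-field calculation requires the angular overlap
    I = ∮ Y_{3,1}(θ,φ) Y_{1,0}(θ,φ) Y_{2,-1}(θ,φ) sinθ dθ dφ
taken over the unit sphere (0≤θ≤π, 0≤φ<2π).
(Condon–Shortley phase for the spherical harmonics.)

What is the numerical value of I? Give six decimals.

-0.233597

Checks pass: Σm=0; 6 even; l₃=2∈[2,4].
(2·3+1)(2·1+1)(2·2+1) = 105
Δ: 2! 4! 0! / 7! → 1/105
sum: t=1:−1/4 = -1/4
3j²(3 1 2; 0 0 0) = Δ·Π!·Σ² = 3/35  (sign -1)
sum: t=1:−1/6 = -1/6
3j²(3 1 2; 1 0 -1) = Δ·Π!·Σ² = 8/105  (sign +1)
combine: 4πI² = 105·3/35·8/105 = 24/35
take √, sign -1: I = -0.23359668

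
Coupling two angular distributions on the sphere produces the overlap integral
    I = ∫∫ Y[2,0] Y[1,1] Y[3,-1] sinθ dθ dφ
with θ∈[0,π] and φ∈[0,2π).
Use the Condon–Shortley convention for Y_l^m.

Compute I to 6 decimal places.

-0.202301

m-sum 0 ✓  L=6 even ✓  1≤3≤3 ✓
Π(2lᵢ+1) = 5×3×7 = 105
triangle coeff Δ(2,1,3) = 1/105
Σ_t [0,0]: t=0:+1/4 = 1/4
(3j)²=3/35 [(2 1 3; 0 0 0)], sign=-1
Σ_t [0,0]: t=0:+1/8 = 1/8
(3j)²=2/35 [(2 1 3; 0 1 -1)], sign=+1
⇒ 4πI² = 18/35
I = (-1)√(18/35/(4π)) = -0.20230066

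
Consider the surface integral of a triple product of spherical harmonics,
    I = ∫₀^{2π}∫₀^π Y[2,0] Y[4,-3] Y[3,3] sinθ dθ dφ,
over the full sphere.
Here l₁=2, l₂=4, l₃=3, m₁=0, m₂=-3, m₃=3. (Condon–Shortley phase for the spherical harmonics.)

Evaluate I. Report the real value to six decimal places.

l₁+l₂+l₃=9 is odd: 3j(l;000)=0 ⇒ I=0

0.000000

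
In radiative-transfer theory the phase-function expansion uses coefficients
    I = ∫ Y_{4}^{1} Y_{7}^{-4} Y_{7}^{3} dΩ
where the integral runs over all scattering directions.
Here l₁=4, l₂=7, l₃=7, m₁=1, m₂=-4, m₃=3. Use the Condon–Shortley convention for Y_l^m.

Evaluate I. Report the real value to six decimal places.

Checks pass: Σm=0; 18 even; l₃=7∈[3,11].
(2·4+1)(2·7+1)(2·7+1) = 2025
Δ: 4! 4! 10! / 19! → 1/58198140
sum: t=0:+1/17418240 t=1:−1/622080 t=2:+1/230400 t=3:−1/622080 t=4:+1/17418240 = 1/806400
3j²(4 7 7; 0 0 0) = Δ·Π!·Σ² = 2268/230945  (sign -1)
sum: t=0:+1/4354560 t=1:−1/1935360 t=2:+1/8709120 t=3:−1/522547200 = -13/74649600
3j²(4 7 7; 1 -4 3) = Δ·Π!·Σ² = 91/11628  (sign -1)
combine: 4πI² = 2025·2268/230945·91/11628 = 178605/1147619
take √, sign +1: I = 0.11128663

0.111287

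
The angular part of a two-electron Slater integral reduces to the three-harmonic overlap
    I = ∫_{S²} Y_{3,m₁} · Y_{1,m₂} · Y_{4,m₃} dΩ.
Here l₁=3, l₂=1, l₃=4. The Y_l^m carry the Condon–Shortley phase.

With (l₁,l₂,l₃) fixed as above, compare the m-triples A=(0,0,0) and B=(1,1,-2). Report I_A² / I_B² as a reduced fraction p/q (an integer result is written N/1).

l's match ⇒ only the (l;m) 3-j factors differ between A and B.
A: triangle coeff Δ(3,1,4) = 1/252; Σ_t [0,0]: t=0:+1/36 = 1/36; (3j)²=4/63 [(3 1 4; 0 0 0)], sign=+1
B: triangle coeff Δ(3,1,4) = 1/252; Σ_t [0,0]: t=0:+1/96 = 1/96; (3j)²=5/84 [(3 1 4; 1 1 -2)], sign=+1
I_A²/I_B² = (4/63)/(5/84) = 16/15

16/15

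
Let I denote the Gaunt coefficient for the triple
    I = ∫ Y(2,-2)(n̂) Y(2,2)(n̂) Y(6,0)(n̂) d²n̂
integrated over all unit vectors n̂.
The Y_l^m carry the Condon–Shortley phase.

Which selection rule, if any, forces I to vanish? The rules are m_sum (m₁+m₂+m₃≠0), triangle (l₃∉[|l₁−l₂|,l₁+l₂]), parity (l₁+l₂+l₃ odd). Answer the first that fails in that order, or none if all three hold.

triangle

m₁+m₂+m₃ = -2 + 2 + 0 = 0  ✓
triangle: |2−2|=0 ≤ l₃=6 ≤ 2+2=4  ✗
parity: l₁+l₂+l₃ = 10 is even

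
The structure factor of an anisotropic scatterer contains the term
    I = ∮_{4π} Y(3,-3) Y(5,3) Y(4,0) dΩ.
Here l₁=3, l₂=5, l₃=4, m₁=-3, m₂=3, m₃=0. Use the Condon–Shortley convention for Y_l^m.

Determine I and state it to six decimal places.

m-sum 0 ✓  L=12 even ✓  2≤4≤8 ✓
Π(2lᵢ+1) = 7×11×9 = 693
triangle coeff Δ(3,5,4) = 1/180180
Σ_t [1,3]: t=1:−1/576 t=2:+1/144 t=3:−1/576 = 1/288
(3j)²=20/1001 [(3 5 4; 0 0 0)], sign=+1
Σ_t [4,4]: t=4:+1/2304 = 1/2304
(3j)²=5/143 [(3 5 4; -3 3 0)], sign=+1
⇒ 4πI² = 900/1859
I = (+1)√(900/1859/(4π)) = 0.19628026

0.196280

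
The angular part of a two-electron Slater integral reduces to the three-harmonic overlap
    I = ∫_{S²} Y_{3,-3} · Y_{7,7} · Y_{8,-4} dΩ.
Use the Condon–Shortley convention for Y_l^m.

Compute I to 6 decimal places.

Checks pass: Σm=0; 18 even; l₃=8∈[4,10].
(2·3+1)(2·7+1)(2·8+1) = 1785
Δ: 2! 4! 12! / 19! → 1/5290740
sum: t=0:+1/7257600 t=1:−1/2073600 t=2:+1/7257600 = -1/4838400
3j²(3 7 8; 0 0 0) = Δ·Π!·Σ² = 252/20995  (sign -1)
sum: t=2:+1/22992076800 = 1/22992076800
3j²(3 7 8; -3 7 -4) = Δ·Π!·Σ² = 1/3876  (sign +1)
combine: 4πI² = 1785·252/20995·1/3876 = 441/79781
take √, sign -1: I = -0.02097320

-0.020973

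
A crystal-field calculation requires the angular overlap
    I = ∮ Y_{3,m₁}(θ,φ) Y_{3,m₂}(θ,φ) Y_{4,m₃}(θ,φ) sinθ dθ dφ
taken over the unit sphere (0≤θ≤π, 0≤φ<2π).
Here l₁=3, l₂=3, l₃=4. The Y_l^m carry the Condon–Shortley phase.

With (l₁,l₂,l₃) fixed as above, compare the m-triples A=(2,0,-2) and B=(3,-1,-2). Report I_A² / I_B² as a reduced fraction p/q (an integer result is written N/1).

Shared (l₁,l₂,l₃)=(3,3,4): N and (l;000)² cancel in I_A²/I_B².
A: Δ = 2!·4!·4!/11! = 1/34650; Racah Σ t=0..1: t=0:+1/72 t=1:−1/96 = 1/288; ⇒ 3j(3 3 4; 2 0 -2)² = 1/462, sgn +1
B: Δ = 2!·4!·4!/11! = 1/34650; Racah Σ t=0..0: t=0:+1/192 = 1/192; ⇒ 3j(3 3 4; 3 -1 -2)² = 3/77, sgn +1
I_A²/I_B² = (1/462)/(3/77) = 1/18

1/18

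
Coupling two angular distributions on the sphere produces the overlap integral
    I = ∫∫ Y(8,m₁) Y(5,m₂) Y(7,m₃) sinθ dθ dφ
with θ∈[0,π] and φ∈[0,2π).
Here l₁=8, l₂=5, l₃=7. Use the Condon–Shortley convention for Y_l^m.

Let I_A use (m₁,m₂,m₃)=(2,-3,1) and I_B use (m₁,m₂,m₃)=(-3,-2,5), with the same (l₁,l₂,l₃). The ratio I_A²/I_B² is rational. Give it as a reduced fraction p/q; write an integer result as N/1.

l's match ⇒ only the (l;m) 3-j factors differ between A and B.
A: triangle coeff Δ(8,5,7) = 1/814773960; Σ_t [0,2]: t=0:+1/49766400 t=1:−1/10368000 t=2:+1/19906560 = -13/497664000; (3j)²=91/17765 [(8 5 7; 2 -3 1)], sign=-1
B: triangle coeff Δ(8,5,7) = 1/814773960; Σ_t [1,3]: t=1:−1/1741824000 t=2:+1/104509440 t=3:−1/69672960 = -1/186624000; (3j)²=308/62985 [(8 5 7; -3 -2 5)], sign=-1
I_A²/I_B² = (91/17765)/(308/62985) = 507/484

507/484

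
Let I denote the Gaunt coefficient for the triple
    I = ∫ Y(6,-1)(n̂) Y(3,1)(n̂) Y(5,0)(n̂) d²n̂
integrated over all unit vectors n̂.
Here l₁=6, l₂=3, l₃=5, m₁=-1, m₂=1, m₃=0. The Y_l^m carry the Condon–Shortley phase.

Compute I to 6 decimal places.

m-sum 0 ✓  L=14 even ✓  3≤5≤9 ✓
Π(2lᵢ+1) = 13×7×11 = 1001
triangle coeff Δ(6,3,5) = 1/675675
Σ_t [1,3]: t=1:−1/8640 t=2:+1/2304 t=3:−1/8640 = 7/34560
(3j)²=7/429 [(6 3 5; 0 0 0)], sign=-1
Σ_t [2,4]: t=2:+1/5760 t=3:−1/3456 t=4:+1/34560 = -1/11520
(3j)²=2/429 [(6 3 5; -1 1 0)], sign=+1
⇒ 4πI² = 98/1287
I = (-1)√(98/1287/(4π)) = -0.07784287

-0.077843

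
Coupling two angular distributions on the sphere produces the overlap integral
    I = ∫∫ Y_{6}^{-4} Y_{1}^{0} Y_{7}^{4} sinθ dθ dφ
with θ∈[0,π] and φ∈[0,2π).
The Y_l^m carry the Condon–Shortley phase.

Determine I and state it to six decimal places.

0.201000

Checks pass: Σm=0; 14 even; l₃=7∈[5,7].
(2·6+1)(2·1+1)(2·7+1) = 585
Δ: 0! 12! 2! / 15! → 1/1365
sum: t=0:+1/518400 = 1/518400
3j²(6 1 7; 0 0 0) = Δ·Π!·Σ² = 7/195  (sign -1)
sum: t=0:+1/7257600 = 1/7257600
3j²(6 1 7; -4 0 4) = Δ·Π!·Σ² = 11/455  (sign -1)
combine: 4πI² = 585·7/195·11/455 = 33/65
take √, sign +1: I = 0.20099968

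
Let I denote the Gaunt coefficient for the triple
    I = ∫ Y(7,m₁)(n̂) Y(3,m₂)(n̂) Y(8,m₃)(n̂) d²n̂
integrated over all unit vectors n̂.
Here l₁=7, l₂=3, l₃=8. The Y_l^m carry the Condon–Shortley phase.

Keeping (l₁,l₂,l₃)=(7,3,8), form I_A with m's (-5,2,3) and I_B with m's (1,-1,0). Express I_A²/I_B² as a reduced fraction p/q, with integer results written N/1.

Shared (l₁,l₂,l₃)=(7,3,8): N and (l;000)² cancel in I_A²/I_B².
A: Δ = 2!·12!·4!/19! = 1/5290740; Racah Σ t=1..2: t=1:−1/958003200 t=2:+1/87091200 = 1/95800320; ⇒ 3j(7 3 8; -5 2 3)² = 1000/88179, sgn -1
B: Δ = 2!·12!·4!/19! = 1/5290740; Racah Σ t=0..2: t=0:+1/4147200 t=1:−1/3628800 t=2:+1/46448640 = -1/77414400; ⇒ 3j(7 3 8; 1 -1 0)² = 3/41990, sgn -1
I_A²/I_B² = (1000/88179)/(3/41990) = 10000/63

10000/63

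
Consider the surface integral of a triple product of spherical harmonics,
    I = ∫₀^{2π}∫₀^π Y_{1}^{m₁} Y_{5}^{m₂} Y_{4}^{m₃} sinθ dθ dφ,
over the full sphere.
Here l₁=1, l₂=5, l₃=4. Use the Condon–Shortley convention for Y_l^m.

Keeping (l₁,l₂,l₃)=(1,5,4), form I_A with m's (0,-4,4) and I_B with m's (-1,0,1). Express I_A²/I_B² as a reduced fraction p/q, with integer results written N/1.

9/10

Shared (l₁,l₂,l₃)=(1,5,4): N and (l;000)² cancel in I_A²/I_B².
A: Δ = 2!·0!·8!/11! = 1/495; Racah Σ t=1..1: t=1:−1/40320 = -1/40320; ⇒ 3j(1 5 4; 0 -4 4)² = 1/55, sgn -1
B: Δ = 2!·0!·8!/11! = 1/495; Racah Σ t=2..2: t=2:+1/1440 = 1/1440; ⇒ 3j(1 5 4; -1 0 1)² = 2/99, sgn -1
I_A²/I_B² = (1/55)/(2/99) = 9/10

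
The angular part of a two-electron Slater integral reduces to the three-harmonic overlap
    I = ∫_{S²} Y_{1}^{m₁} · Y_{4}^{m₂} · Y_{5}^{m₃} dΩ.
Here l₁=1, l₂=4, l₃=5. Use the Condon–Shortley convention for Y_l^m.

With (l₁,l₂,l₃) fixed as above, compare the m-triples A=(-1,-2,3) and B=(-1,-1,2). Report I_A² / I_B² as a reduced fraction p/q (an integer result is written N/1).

4/3

Shared (l₁,l₂,l₃)=(1,4,5): N and (l;000)² cancel in I_A²/I_B².
A: Δ = 0!·2!·8!/11! = 1/495; Racah Σ t=0..0: t=0:+1/2880 = 1/2880; ⇒ 3j(1 4 5; -1 -2 3)² = 28/495, sgn +1
B: Δ = 0!·2!·8!/11! = 1/495; Racah Σ t=0..0: t=0:+1/1440 = 1/1440; ⇒ 3j(1 4 5; -1 -1 2)² = 7/165, sgn -1
I_A²/I_B² = (28/495)/(7/165) = 4/3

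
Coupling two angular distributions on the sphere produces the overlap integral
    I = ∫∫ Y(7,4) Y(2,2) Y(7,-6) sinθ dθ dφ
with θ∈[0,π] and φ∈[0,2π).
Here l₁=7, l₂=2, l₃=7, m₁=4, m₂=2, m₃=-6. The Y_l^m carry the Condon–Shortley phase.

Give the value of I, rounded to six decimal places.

m-sum 0 ✓  L=16 even ✓  5≤7≤9 ✓
Π(2lᵢ+1) = 15×5×15 = 1125
triangle coeff Δ(7,2,7) = 1/185640
Σ_t [0,2]: t=0:+1/2419200 t=1:−1/518400 t=2:+1/2419200 = -1/907200
(3j)²=56/3315 [(7 2 7; 0 0 0)], sign=+1
Σ_t [2,2]: t=2:+1/159667200 = 1/159667200
(3j)²=9/1190 [(7 2 7; 4 2 -6)], sign=-1
⇒ 4πI² = 540/3757
I = (-1)√(540/3757/(4π)) = -0.10694768

-0.106948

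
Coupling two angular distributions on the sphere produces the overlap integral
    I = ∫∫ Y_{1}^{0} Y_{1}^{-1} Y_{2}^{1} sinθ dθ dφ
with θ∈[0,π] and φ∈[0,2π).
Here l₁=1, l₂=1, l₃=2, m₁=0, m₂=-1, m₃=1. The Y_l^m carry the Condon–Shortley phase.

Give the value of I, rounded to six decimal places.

Checks pass: Σm=0; 4 even; l₃=2∈[0,2].
(2·1+1)(2·1+1)(2·2+1) = 45
Δ: 0! 2! 2! / 5! → 1/30
sum: t=0:+1/1 = 1/1
3j²(1 1 2; 0 0 0) = Δ·Π!·Σ² = 2/15  (sign +1)
sum: t=0:+1/2 = 1/2
3j²(1 1 2; 0 -1 1) = Δ·Π!·Σ² = 1/10  (sign -1)
combine: 4πI² = 45·2/15·1/10 = 3/5
take √, sign -1: I = -0.21850969

-0.218510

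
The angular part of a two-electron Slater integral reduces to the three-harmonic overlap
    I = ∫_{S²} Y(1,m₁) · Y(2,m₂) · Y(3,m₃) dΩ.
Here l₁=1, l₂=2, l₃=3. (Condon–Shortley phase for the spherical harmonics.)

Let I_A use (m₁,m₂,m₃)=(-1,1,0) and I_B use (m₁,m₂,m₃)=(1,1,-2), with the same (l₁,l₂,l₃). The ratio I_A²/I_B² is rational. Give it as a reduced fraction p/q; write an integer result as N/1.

3/10

l's match ⇒ only the (l;m) 3-j factors differ between A and B.
A: triangle coeff Δ(1,2,3) = 1/105; Σ_t [0,0]: t=0:+1/12 = 1/12; (3j)²=1/35 [(1 2 3; -1 1 0)], sign=-1
B: triangle coeff Δ(1,2,3) = 1/105; Σ_t [0,0]: t=0:+1/12 = 1/12; (3j)²=2/21 [(1 2 3; 1 1 -2)], sign=-1
I_A²/I_B² = (1/35)/(2/21) = 3/10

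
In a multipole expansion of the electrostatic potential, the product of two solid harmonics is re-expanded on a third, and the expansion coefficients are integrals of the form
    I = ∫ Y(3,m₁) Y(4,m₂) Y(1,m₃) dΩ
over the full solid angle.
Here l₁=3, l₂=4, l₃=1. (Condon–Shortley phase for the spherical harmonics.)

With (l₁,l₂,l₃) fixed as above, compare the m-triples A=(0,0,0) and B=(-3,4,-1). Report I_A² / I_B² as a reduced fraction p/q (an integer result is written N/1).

4/7

Shared (l₁,l₂,l₃)=(3,4,1): N and (l;000)² cancel in I_A²/I_B².
A: Δ = 6!·0!·2!/9! = 1/252; Racah Σ t=3..3: t=3:−1/36 = -1/36; ⇒ 3j(3 4 1; 0 0 0)² = 4/63, sgn +1
B: Δ = 6!·0!·2!/9! = 1/252; Racah Σ t=6..6: t=6:+1/1440 = 1/1440; ⇒ 3j(3 4 1; -3 4 -1)² = 1/9, sgn +1
I_A²/I_B² = (4/63)/(1/9) = 4/7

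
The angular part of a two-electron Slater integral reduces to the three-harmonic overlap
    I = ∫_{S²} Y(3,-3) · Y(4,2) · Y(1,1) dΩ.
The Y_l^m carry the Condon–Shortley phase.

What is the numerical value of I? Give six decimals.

0.061558

Rules hold: Σm=0, L=8 even, 1≤1≤7.
N = 7·9·3 = 189
Δ = 6!·0!·2!/9! = 1/252
Racah Σ t=3..3: t=3:−1/36 = -1/36
⇒ 3j(3 4 1; 0 0 0)² = 4/63, sgn +1
Racah Σ t=6..6: t=6:+1/1440 = 1/1440
⇒ 3j(3 4 1; -3 2 1)² = 1/252, sgn +1
4πI² = N·(3j₀)²·(3jₘ)² = 1/21
I = +1·√(0.047619/4π) = 0.06155813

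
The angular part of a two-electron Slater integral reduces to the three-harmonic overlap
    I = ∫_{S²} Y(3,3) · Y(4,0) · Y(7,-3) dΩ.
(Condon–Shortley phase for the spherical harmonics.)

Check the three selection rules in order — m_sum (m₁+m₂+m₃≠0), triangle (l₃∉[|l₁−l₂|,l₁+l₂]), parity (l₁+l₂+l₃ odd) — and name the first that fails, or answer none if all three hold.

azimuthal sum: 3 + 0 − 3 = 0  ✓
1 ≤ 7 ≤ 7 (triangle on l)  ✓
L = 3 + 4 + 7 = 14 (even)  ✓

none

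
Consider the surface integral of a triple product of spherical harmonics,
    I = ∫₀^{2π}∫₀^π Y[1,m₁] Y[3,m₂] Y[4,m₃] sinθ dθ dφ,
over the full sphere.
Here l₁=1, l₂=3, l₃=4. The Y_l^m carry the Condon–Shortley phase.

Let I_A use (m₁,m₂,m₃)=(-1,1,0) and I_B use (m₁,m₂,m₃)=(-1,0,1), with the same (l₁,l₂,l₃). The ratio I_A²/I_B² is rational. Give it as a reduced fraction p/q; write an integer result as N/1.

l's match ⇒ only the (l;m) 3-j factors differ between A and B.
A: triangle coeff Δ(1,3,4) = 1/252; Σ_t [0,0]: t=0:+1/96 = 1/96; (3j)²=1/42 [(1 3 4; -1 1 0)], sign=+1
B: triangle coeff Δ(1,3,4) = 1/252; Σ_t [0,0]: t=0:+1/72 = 1/72; (3j)²=5/126 [(1 3 4; -1 0 1)], sign=-1
I_A²/I_B² = (1/42)/(5/126) = 3/5

3/5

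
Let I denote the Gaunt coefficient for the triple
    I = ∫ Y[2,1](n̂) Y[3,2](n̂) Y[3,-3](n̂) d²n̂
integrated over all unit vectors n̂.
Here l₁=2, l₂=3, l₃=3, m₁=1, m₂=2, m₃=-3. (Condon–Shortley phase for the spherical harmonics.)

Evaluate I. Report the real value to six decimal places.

Checks pass: Σm=0; 8 even; l₃=3∈[1,5].
(2·2+1)(2·3+1)(2·3+1) = 245
Δ: 2! 2! 4! / 9! → 1/3780
sum: t=0:+1/24 t=1:−1/4 t=2:+1/24 = -1/6
3j²(2 3 3; 0 0 0) = Δ·Π!·Σ² = 4/105  (sign +1)
sum: t=1:−1/48 = -1/48
3j²(2 3 3; 1 2 -3) = Δ·Π!·Σ² = 5/84  (sign -1)
combine: 4πI² = 245·4/105·5/84 = 5/9
take √, sign -1: I = -0.21026104

-0.210261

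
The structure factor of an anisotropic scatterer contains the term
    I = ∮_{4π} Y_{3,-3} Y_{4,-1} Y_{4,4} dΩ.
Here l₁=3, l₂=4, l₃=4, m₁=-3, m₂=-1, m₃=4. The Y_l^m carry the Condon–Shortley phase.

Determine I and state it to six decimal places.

0.000000

L=11 odd ⇒ parity kills the (l;000) factor ⇒ I = 0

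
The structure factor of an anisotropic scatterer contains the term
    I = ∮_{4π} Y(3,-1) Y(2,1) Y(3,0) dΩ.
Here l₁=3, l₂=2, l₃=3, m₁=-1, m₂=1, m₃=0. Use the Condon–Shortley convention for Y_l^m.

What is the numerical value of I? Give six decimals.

Rules hold: Σm=0, L=8 even, 1≤3≤5.
N = 7·5·7 = 245
Δ = 2!·4!·2!/9! = 1/3780
Racah Σ t=0..2: t=0:+1/24 t=1:−1/4 t=2:+1/24 = -1/6
⇒ 3j(3 2 3; 0 0 0)² = 4/105, sgn +1
Racah Σ t=1..2: t=1:−1/12 t=2:+1/8 = 1/24
⇒ 3j(3 2 3; -1 1 0)² = 1/210, sgn -1
4πI² = N·(3j₀)²·(3jₘ)² = 2/45
I = -1·√(0.0444444/4π) = -0.05947080

-0.059471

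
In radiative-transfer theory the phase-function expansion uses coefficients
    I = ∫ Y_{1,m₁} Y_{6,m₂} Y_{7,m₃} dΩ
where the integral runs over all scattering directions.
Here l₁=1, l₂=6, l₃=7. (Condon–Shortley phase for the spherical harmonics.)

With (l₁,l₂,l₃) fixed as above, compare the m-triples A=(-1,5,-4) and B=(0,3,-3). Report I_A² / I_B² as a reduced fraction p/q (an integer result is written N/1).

3/40

l's match ⇒ only the (l;m) 3-j factors differ between A and B.
A: triangle coeff Δ(1,6,7) = 1/1365; Σ_t [0,0]: t=0:+1/79833600 = 1/79833600; (3j)²=1/455 [(1 6 7; -1 5 -4)], sign=-1
B: triangle coeff Δ(1,6,7) = 1/1365; Σ_t [0,0]: t=0:+1/2177280 = 1/2177280; (3j)²=8/273 [(1 6 7; 0 3 -3)], sign=+1
I_A²/I_B² = (1/455)/(8/273) = 3/40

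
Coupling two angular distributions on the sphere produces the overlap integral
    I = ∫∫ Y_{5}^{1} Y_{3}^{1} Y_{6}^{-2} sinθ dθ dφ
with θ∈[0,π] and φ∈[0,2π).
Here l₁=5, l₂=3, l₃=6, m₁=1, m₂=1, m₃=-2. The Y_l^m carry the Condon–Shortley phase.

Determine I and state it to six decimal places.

0.134828

m-sum 0 ✓  L=14 even ✓  2≤6≤8 ✓
Π(2lᵢ+1) = 11×7×13 = 1001
triangle coeff Δ(5,3,6) = 1/675675
Σ_t [0,2]: t=0:+1/8640 t=1:−1/2304 t=2:+1/8640 = -7/34560
(3j)²=7/429 [(5 3 6; 0 0 0)], sign=-1
Σ_t [0,2]: t=0:+1/27648 t=1:−1/4320 t=2:+1/11520 = -1/9216
(3j)²=2/143 [(5 3 6; 1 1 -2)], sign=-1
⇒ 4πI² = 98/429
I = (+1)√(98/429/(4π)) = 0.13482780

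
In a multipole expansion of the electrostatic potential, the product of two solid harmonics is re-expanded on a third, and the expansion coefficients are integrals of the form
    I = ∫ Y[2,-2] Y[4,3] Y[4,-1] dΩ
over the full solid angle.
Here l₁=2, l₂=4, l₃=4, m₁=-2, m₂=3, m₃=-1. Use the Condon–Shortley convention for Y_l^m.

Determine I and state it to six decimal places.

0.159270

m-sum 0 ✓  L=10 even ✓  2≤4≤6 ✓
Π(2lᵢ+1) = 5×9×9 = 405
triangle coeff Δ(2,4,4) = 1/13860
Σ_t [0,2]: t=0:+1/192 t=1:−1/36 t=2:+1/192 = -5/288
(3j)²=20/693 [(2 4 4; 0 0 0)], sign=-1
Σ_t [2,2]: t=2:+1/480 = 1/480
(3j)²=3/110 [(2 4 4; -2 3 -1)], sign=-1
⇒ 4πI² = 270/847
I = (+1)√(270/847/(4π)) = 0.15927046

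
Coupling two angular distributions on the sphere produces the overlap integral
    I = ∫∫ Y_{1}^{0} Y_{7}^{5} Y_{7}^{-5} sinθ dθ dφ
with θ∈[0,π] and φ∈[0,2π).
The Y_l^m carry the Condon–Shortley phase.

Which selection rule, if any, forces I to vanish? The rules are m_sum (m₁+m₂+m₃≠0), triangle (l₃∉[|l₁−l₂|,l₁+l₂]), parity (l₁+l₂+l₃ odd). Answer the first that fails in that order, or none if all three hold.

parity

azimuthal sum: 0 + 5 − 5 = 0  ✓
6 ≤ 7 ≤ 8 (triangle on l)  ✓
L = 1 + 7 + 7 = 15 (odd)  ✗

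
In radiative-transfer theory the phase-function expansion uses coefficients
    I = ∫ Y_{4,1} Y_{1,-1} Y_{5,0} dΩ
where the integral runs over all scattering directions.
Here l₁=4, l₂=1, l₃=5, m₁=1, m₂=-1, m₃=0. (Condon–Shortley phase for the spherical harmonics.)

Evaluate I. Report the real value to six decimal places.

Checks pass: Σm=0; 10 even; l₃=5∈[3,5].
(2·4+1)(2·1+1)(2·5+1) = 297
Δ: 0! 8! 2! / 11! → 1/495
sum: t=0:+1/576 = 1/576
3j²(4 1 5; 0 0 0) = Δ·Π!·Σ² = 5/99  (sign -1)
sum: t=0:+1/1440 = 1/1440
3j²(4 1 5; 1 -1 0) = Δ·Π!·Σ² = 2/99  (sign -1)
combine: 4πI² = 297·5/99·2/99 = 10/33
take √, sign +1: I = 0.15528807

0.155288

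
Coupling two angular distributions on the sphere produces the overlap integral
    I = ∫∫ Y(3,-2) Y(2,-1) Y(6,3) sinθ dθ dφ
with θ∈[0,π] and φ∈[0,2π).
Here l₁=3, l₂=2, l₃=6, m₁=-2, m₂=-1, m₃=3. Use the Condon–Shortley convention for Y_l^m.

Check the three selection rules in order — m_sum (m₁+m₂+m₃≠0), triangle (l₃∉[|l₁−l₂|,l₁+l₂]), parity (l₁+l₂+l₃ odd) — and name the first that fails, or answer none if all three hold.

azimuthal sum: -2 − 1 + 3 = 0  ✓
1 ≤ 6 ≤ 5 (triangle on l)  ✗
L = 3 + 2 + 6 = 11 (odd)

triangle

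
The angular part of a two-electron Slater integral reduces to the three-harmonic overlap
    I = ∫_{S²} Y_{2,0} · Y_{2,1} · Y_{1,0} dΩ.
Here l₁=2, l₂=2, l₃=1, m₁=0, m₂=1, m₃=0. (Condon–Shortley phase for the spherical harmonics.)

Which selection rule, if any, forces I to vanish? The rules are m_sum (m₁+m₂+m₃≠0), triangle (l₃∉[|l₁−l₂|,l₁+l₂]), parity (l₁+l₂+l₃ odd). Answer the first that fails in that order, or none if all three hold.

m_sum

m₁+m₂+m₃ = 0 + 1 + 0 = 1  ✗
triangle: |2−2|=0 ≤ l₃=1 ≤ 2+2=4
parity: l₁+l₂+l₃ = 5 is odd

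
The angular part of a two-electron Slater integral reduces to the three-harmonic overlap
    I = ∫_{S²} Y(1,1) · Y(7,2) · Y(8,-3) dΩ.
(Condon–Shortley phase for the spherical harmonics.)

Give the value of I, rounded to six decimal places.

-0.226917

Checks pass: Σm=0; 16 even; l₃=8∈[6,8].
(2·1+1)(2·7+1)(2·8+1) = 765
Δ: 0! 2! 14! / 17! → 1/2040
sum: t=0:+1/25401600 = 1/25401600
3j²(1 7 8; 0 0 0) = Δ·Π!·Σ² = 8/255  (sign +1)
sum: t=0:+1/87091200 = 1/87091200
3j²(1 7 8; 1 2 -3) = Δ·Π!·Σ² = 11/408  (sign -1)
combine: 4πI² = 765·8/255·11/408 = 11/17
take √, sign -1: I = -0.22691696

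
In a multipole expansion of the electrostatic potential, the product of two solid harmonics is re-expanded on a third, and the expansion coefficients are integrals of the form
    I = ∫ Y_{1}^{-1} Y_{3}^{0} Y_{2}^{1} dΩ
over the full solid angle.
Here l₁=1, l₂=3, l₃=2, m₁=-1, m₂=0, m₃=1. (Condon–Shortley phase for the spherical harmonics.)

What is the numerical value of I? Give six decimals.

Rules hold: Σm=0, L=6 even, 2≤2≤4.
N = 3·7·5 = 105
Δ = 2!·0!·4!/7! = 1/105
Racah Σ t=1..1: t=1:−1/4 = -1/4
⇒ 3j(1 3 2; 0 0 0)² = 3/35, sgn -1
Racah Σ t=2..2: t=2:+1/12 = 1/12
⇒ 3j(1 3 2; -1 0 1)² = 1/35, sgn -1
4πI² = N·(3j₀)²·(3jₘ)² = 9/35
I = +1·√(0.257143/4π) = 0.14304817

0.143048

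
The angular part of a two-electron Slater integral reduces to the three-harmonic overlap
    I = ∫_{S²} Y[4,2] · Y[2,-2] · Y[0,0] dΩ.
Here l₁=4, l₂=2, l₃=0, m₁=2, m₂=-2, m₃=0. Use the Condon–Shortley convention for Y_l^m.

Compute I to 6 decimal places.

|4−2|≤0≤4+2 violated ⇒ I = 0

0.000000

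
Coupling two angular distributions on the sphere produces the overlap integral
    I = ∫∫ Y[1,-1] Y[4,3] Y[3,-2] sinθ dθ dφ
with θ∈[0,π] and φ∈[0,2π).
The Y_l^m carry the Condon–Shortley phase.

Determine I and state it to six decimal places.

Rules hold: Σm=0, L=8 even, 3≤3≤5.
N = 3·9·7 = 189
Δ = 2!·0!·6!/9! = 1/252
Racah Σ t=1..1: t=1:−1/36 = -1/36
⇒ 3j(1 4 3; 0 0 0)² = 4/63, sgn +1
Racah Σ t=2..2: t=2:+1/240 = 1/240
⇒ 3j(1 4 3; -1 3 -2)² = 1/12, sgn -1
4πI² = N·(3j₀)²·(3jₘ)² = 1/1
I = -1·√(1/4π) = -0.28209479

-0.282095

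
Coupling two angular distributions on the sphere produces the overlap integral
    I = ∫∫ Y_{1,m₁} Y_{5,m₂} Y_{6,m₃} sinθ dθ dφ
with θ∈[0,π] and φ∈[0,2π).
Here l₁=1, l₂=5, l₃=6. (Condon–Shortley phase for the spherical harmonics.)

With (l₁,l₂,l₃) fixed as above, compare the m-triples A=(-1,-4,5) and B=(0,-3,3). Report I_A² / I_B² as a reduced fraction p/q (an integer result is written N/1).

Shared (l₁,l₂,l₃)=(1,5,6): N and (l;000)² cancel in I_A²/I_B².
A: Δ = 0!·2!·10!/13! = 1/858; Racah Σ t=0..0: t=0:+1/725760 = 1/725760; ⇒ 3j(1 5 6; -1 -4 5)² = 5/78, sgn -1
B: Δ = 0!·2!·10!/13! = 1/858; Racah Σ t=0..0: t=0:+1/80640 = 1/80640; ⇒ 3j(1 5 6; 0 -3 3)² = 9/286, sgn -1
I_A²/I_B² = (5/78)/(9/286) = 55/27

55/27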